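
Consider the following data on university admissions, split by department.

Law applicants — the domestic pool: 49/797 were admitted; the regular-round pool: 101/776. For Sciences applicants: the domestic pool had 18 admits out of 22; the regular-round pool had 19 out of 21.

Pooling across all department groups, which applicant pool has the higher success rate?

Law: the domestic pool 49/797 = 6.1%, the regular-round pool 101/776 = 13.0% → the regular-round pool
Sciences: the domestic pool 18/22 = 81.8%, the regular-round pool 19/21 = 90.5% → the regular-round pool
Overall: the domestic pool 67/819 = 8.2%, the regular-round pool 120/797 = 15.1% → the regular-round pool

the regular-round pool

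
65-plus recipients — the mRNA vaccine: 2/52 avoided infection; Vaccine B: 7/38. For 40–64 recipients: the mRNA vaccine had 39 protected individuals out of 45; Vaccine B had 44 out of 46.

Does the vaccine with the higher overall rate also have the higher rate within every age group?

Yes

65-plus: the mRNA vaccine 2/52 = 3.8%, Vaccine B 7/38 = 18.4% → Vaccine B
40–64: the mRNA vaccine 39/45 = 86.7%, Vaccine B 44/46 = 95.7% → Vaccine B
Overall: the mRNA vaccine 41/97 = 42.3%, Vaccine B 51/84 = 60.7% → Vaccine B
Vaccine B wins overall and in every age group — no reversal.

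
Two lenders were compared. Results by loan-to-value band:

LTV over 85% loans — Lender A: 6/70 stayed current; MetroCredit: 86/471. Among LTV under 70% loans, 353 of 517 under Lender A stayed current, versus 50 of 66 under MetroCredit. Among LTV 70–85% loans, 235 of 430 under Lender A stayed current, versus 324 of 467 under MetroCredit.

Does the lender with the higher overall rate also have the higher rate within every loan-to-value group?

No

LTV over 85%: Lender A 6/70 = 8.6%, MetroCredit 86/471 = 18.3% → MetroCredit
LTV under 70%: Lender A 353/517 = 68.3%, MetroCredit 50/66 = 75.8% → MetroCredit
LTV 70–85%: Lender A 235/430 = 54.7%, MetroCredit 324/467 = 69.4% → MetroCredit
Overall: Lender A 594/1017 = 58.4%, MetroCredit 460/1004 = 45.8% → Lender A
MetroCredit wins each loan-to-value group but Lender A wins overall — the comparison reverses. MetroCredit's loans skew toward LTV over 85%, which has a lower base rate.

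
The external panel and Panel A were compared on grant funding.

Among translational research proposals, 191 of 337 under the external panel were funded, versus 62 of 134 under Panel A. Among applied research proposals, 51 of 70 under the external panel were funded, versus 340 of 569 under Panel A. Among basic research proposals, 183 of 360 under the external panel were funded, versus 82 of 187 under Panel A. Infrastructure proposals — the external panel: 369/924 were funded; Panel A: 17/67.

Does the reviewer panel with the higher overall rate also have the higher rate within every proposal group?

Translational research: the external panel 191/337 = 56.7%, Panel A 62/134 = 46.3% → the external panel
Applied research: the external panel 51/70 = 72.9%, Panel A 340/569 = 59.8% → the external panel
Basic research: the external panel 183/360 = 50.8%, Panel A 82/187 = 43.9% → the external panel
Infrastructure: the external panel 369/924 = 39.9%, Panel A 17/67 = 25.4% → the external panel
Overall: the external panel 794/1691 = 47.0%, Panel A 501/957 = 52.4% → Panel A
The external panel wins each proposal group but Panel A wins overall — the comparison reverses. The external panel's proposals skew toward infrastructure, which has a lower base rate.

No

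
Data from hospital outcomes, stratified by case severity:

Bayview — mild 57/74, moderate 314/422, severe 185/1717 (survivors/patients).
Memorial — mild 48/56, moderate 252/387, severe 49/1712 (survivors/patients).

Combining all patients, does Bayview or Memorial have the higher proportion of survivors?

Mild: Bayview 57/74 = 77.0%, Memorial 48/56 = 85.7% → Memorial
Moderate: Bayview 314/422 = 74.4%, Memorial 252/387 = 65.1% → Bayview
Severe: Bayview 185/1717 = 10.8%, Memorial 49/1712 = 2.9% → Bayview
Overall: Bayview 556/2213 = 25.1%, Memorial 349/2155 = 16.2% → Bayview
(Neither sweeps every case group, but Bayview has the higher pooled rate.)

Bayview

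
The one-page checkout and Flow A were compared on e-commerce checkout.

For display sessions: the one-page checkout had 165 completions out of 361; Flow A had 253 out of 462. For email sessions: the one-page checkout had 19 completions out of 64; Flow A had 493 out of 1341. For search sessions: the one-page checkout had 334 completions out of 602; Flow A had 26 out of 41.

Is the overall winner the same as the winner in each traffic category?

Display: the one-page checkout 165/361 = 45.7%, Flow A 253/462 = 54.8% → Flow A
Email: the one-page checkout 19/64 = 29.7%, Flow A 493/1341 = 36.8% → Flow A
Search: the one-page checkout 334/602 = 55.5%, Flow A 26/41 = 63.4% → Flow A
Overall: the one-page checkout 518/1027 = 50.4%, Flow A 772/1844 = 41.9% → the one-page checkout
Flow A wins each traffic group but the one-page checkout wins overall — the comparison reverses. Flow A's sessions skew toward email, which has a lower base rate.

No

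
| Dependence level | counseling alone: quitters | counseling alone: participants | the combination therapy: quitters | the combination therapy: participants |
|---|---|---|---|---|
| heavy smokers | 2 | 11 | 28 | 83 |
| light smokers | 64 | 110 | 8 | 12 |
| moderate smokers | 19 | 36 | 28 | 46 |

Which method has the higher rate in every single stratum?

the combination therapy

Heavy smokers: counseling alone 2/11 = 18.2%, the combination therapy 28/83 = 33.7% → the combination therapy
Light smokers: counseling alone 64/110 = 58.2%, the combination therapy 8/12 = 66.7% → the combination therapy
Moderate smokers: counseling alone 19/36 = 52.8%, the combination therapy 28/46 = 60.9% → the combination therapy
The combination therapy has the higher rate in all 3 groups.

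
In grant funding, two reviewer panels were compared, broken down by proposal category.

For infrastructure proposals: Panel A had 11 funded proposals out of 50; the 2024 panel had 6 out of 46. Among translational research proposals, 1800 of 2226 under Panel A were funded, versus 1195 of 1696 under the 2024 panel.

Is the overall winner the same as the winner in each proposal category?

Yes

Infrastructure: Panel A 11/50 = 22.0%, the 2024 panel 6/46 = 13.0% → Panel A
Translational research: Panel A 1800/2226 = 80.9%, the 2024 panel 1195/1696 = 70.5% → Panel A
Overall: Panel A 1811/2276 = 79.6%, the 2024 panel 1201/1742 = 68.9% → Panel A
Panel A wins overall and in every proposal group — no reversal.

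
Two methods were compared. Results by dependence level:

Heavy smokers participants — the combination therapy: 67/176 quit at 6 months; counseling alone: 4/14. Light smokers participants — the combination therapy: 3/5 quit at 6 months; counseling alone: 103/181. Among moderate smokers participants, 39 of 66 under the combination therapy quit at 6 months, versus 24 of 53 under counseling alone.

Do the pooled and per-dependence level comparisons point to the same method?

Heavy smokers: the combination therapy 67/176 = 38.1%, counseling alone 4/14 = 28.6% → the combination therapy
Light smokers: the combination therapy 3/5 = 60.0%, counseling alone 103/181 = 56.9% → the combination therapy
Moderate smokers: the combination therapy 39/66 = 59.1%, counseling alone 24/53 = 45.3% → the combination therapy
Overall: the combination therapy 109/247 = 44.1%, counseling alone 131/248 = 52.8% → counseling alone
The combination therapy wins each dependence group but counseling alone wins overall — the comparison reverses. The combination therapy's participants skew toward heavy smokers, which has a lower base rate.

No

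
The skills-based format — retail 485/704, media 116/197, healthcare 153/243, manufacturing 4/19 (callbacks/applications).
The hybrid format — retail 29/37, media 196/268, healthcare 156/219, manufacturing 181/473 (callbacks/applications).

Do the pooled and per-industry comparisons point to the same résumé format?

Retail: the skills-based format 485/704 = 68.9%, the hybrid format 29/37 = 78.4% → the hybrid format
Media: the skills-based format 116/197 = 58.9%, the hybrid format 196/268 = 73.1% → the hybrid format
Healthcare: the skills-based format 153/243 = 63.0%, the hybrid format 156/219 = 71.2% → the hybrid format
Manufacturing: the skills-based format 4/19 = 21.1%, the hybrid format 181/473 = 38.3% → the hybrid format
Overall: the skills-based format 758/1163 = 65.2%, the hybrid format 562/997 = 56.4% → the skills-based format
The hybrid format wins each industry group but the skills-based format wins overall — the comparison reverses. The hybrid format's applications skew toward manufacturing, which has a lower base rate.

No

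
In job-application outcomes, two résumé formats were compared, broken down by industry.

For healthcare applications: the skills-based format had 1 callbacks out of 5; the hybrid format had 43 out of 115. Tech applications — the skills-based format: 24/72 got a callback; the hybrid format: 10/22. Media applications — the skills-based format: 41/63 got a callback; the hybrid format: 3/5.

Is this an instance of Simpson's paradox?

No

Healthcare: the skills-based format 1/5 = 20.0%, the hybrid format 43/115 = 37.4% → the hybrid format
Tech: the skills-based format 24/72 = 33.3%, the hybrid format 10/22 = 45.5% → the hybrid format
Media: the skills-based format 41/63 = 65.1%, the hybrid format 3/5 = 60.0% → the skills-based format
Overall: the skills-based format 66/140 = 47.1%, the hybrid format 56/142 = 39.4% → the skills-based format
Neither sweeps: the skills-based format wins 1 of 3 groups, the hybrid format wins 2. The skills-based format wins overall but not every group — no Simpson reversal.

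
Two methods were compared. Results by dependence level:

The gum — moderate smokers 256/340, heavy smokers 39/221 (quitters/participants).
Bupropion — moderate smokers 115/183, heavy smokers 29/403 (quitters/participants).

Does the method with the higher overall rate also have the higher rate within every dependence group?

Moderate smokers: the gum 256/340 = 75.3%, bupropion 115/183 = 62.8% → the gum
Heavy smokers: the gum 39/221 = 17.6%, bupropion 29/403 = 7.2% → the gum
Overall: the gum 295/561 = 52.6%, bupropion 144/586 = 24.6% → the gum
The gum wins overall and in every dependence group — no reversal.

Yes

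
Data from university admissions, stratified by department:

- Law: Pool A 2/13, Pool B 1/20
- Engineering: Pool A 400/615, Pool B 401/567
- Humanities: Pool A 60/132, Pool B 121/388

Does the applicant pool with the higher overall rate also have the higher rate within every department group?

No

Law: Pool A 2/13 = 15.4%, Pool B 1/20 = 5.0% → Pool A
Engineering: Pool A 400/615 = 65.0%, Pool B 401/567 = 70.7% → Pool B
Humanities: Pool A 60/132 = 45.5%, Pool B 121/388 = 31.2% → Pool A
Overall: Pool A 462/760 = 60.8%, Pool B 523/975 = 53.6% → Pool A
Neither sweeps: Pool A wins 2 of 3 groups, Pool B wins 1. Pool A wins overall but not every group — no Simpson reversal.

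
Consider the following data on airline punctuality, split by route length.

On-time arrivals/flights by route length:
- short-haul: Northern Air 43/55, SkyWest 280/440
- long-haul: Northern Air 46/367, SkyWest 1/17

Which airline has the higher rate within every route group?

Short-haul: Northern Air 43/55 = 78.2%, SkyWest 280/440 = 63.6% → Northern Air
Long-haul: Northern Air 46/367 = 12.5%, SkyWest 1/17 = 5.9% → Northern Air
Northern Air has the higher rate in both groups.

Northern Air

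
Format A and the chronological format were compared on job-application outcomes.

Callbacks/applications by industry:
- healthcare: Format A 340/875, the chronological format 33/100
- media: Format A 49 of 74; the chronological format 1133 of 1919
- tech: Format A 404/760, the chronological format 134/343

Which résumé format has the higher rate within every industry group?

Format A

Healthcare: Format A 340/875 = 38.9%, the chronological format 33/100 = 33.0% → Format A
Media: Format A 49/74 = 66.2%, the chronological format 1133/1919 = 59.0% → Format A
Tech: Format A 404/760 = 53.2%, the chronological format 134/343 = 39.1% → Format A
Format A has the higher rate in all 3 groups.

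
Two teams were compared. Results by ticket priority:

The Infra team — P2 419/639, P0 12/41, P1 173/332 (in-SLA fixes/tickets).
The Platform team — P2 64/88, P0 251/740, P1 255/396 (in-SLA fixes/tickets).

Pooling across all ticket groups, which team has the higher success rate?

the Infra team

P2: the Infra team 419/639 = 65.6%, the Platform team 64/88 = 72.7% → the Platform team
P0: the Infra team 12/41 = 29.3%, the Platform team 251/740 = 33.9% → the Platform team
P1: the Infra team 173/332 = 52.1%, the Platform team 255/396 = 64.4% → the Platform team
Overall: the Infra team 604/1012 = 59.7%, the Platform team 570/1224 = 46.6% → the Infra team
(The Platform team wins every ticket group but the Infra team wins overall — the Platform team's tickets skew toward the low-rate P0 group.)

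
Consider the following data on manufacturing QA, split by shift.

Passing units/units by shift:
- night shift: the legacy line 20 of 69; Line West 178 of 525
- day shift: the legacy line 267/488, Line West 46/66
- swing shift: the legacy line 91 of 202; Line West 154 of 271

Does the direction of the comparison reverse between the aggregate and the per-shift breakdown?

Night shift: the legacy line 20/69 = 29.0%, Line West 178/525 = 33.9% → Line West
Day shift: the legacy line 267/488 = 54.7%, Line West 46/66 = 69.7% → Line West
Swing shift: the legacy line 91/202 = 45.0%, Line West 154/271 = 56.8% → Line West
Overall: the legacy line 378/759 = 49.8%, Line West 378/862 = 43.9% → the legacy line
Line West wins each shift group but the legacy line wins overall — the comparison reverses. Line West's units skew toward night shift, which has a lower base rate.

Yes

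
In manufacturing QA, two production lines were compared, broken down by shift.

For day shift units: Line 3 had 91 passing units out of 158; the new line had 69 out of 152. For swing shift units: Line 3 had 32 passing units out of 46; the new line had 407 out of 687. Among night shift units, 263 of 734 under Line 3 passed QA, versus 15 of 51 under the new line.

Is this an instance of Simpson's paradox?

Day shift: Line 3 91/158 = 57.6%, the new line 69/152 = 45.4% → Line 3
Swing shift: Line 3 32/46 = 69.6%, the new line 407/687 = 59.2% → Line 3
Night shift: Line 3 263/734 = 35.8%, the new line 15/51 = 29.4% → Line 3
Overall: Line 3 386/938 = 41.2%, the new line 491/890 = 55.2% → the new line
Line 3 wins each shift group but the new line wins overall — the comparison reverses. Line 3's units skew toward night shift, which has a lower base rate.

Yes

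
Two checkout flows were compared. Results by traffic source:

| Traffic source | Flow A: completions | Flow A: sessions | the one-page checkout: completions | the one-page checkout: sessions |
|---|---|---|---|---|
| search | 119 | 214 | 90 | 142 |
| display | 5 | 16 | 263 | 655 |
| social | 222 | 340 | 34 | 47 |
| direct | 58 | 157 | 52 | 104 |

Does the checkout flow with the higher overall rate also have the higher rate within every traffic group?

No

Search: Flow A 119/214 = 55.6%, the one-page checkout 90/142 = 63.4% → the one-page checkout
Display: Flow A 5/16 = 31.2%, the one-page checkout 263/655 = 40.2% → the one-page checkout
Social: Flow A 222/340 = 65.3%, the one-page checkout 34/47 = 72.3% → the one-page checkout
Direct: Flow A 58/157 = 36.9%, the one-page checkout 52/104 = 50.0% → the one-page checkout
Overall: Flow A 404/727 = 55.6%, the one-page checkout 439/948 = 46.3% → Flow A
The one-page checkout wins each traffic group but Flow A wins overall — the comparison reverses. The one-page checkout's sessions skew toward display, which has a lower base rate.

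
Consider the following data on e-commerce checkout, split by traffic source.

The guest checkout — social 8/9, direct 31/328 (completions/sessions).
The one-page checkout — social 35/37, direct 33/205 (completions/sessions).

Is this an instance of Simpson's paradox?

No

Social: the guest checkout 8/9 = 88.9%, the one-page checkout 35/37 = 94.6% → the one-page checkout
Direct: the guest checkout 31/328 = 9.5%, the one-page checkout 33/205 = 16.1% → the one-page checkout
Overall: the guest checkout 39/337 = 11.6%, the one-page checkout 68/242 = 28.1% → the one-page checkout
The one-page checkout wins overall and in every traffic group — no reversal.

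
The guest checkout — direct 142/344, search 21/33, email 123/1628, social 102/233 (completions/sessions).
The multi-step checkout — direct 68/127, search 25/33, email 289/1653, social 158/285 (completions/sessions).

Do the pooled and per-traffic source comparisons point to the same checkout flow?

Yes

Direct: the guest checkout 142/344 = 41.3%, the multi-step checkout 68/127 = 53.5% → the multi-step checkout
Search: the guest checkout 21/33 = 63.6%, the multi-step checkout 25/33 = 75.8% → the multi-step checkout
Email: the guest checkout 123/1628 = 7.6%, the multi-step checkout 289/1653 = 17.5% → the multi-step checkout
Social: the guest checkout 102/233 = 43.8%, the multi-step checkout 158/285 = 55.4% → the multi-step checkout
Overall: the guest checkout 388/2238 = 17.3%, the multi-step checkout 540/2098 = 25.7% → the multi-step checkout
The multi-step checkout wins overall and in every traffic group — no reversal.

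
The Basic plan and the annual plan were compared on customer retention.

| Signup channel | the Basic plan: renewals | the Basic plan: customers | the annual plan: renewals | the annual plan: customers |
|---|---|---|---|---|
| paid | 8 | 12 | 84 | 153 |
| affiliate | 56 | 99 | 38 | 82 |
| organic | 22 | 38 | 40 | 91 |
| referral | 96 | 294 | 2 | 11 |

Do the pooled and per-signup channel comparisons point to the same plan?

No

Paid: the Basic plan 8/12 = 66.7%, the annual plan 84/153 = 54.9% → the Basic plan
Affiliate: the Basic plan 56/99 = 56.6%, the annual plan 38/82 = 46.3% → the Basic plan
Organic: the Basic plan 22/38 = 57.9%, the annual plan 40/91 = 44.0% → the Basic plan
Referral: the Basic plan 96/294 = 32.7%, the annual plan 2/11 = 18.2% → the Basic plan
Overall: the Basic plan 182/443 = 41.1%, the annual plan 164/337 = 48.7% → the annual plan
The Basic plan wins each signup group but the annual plan wins overall — the comparison reverses. The Basic plan's customers skew toward referral, which has a lower base rate.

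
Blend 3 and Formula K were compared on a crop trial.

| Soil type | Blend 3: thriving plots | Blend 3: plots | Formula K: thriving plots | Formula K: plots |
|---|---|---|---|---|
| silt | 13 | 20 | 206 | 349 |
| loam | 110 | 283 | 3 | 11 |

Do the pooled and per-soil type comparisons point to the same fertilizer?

No

Silt: Blend 3 13/20 = 65.0%, Formula K 206/349 = 59.0% → Blend 3
Loam: Blend 3 110/283 = 38.9%, Formula K 3/11 = 27.3% → Blend 3
Overall: Blend 3 123/303 = 40.6%, Formula K 209/360 = 58.1% → Formula K
Blend 3 wins each soil group but Formula K wins overall — the comparison reverses. Blend 3's plots skew toward loam, which has a lower base rate.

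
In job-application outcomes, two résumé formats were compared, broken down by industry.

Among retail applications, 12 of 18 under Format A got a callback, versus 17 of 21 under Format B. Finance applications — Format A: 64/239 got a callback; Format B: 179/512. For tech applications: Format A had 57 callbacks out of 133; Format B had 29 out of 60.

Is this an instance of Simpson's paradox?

No

Retail: Format A 12/18 = 66.7%, Format B 17/21 = 81.0% → Format B
Finance: Format A 64/239 = 26.8%, Format B 179/512 = 35.0% → Format B
Tech: Format A 57/133 = 42.9%, Format B 29/60 = 48.3% → Format B
Overall: Format A 133/390 = 34.1%, Format B 225/593 = 37.9% → Format B
Format B wins overall and in every industry group — no reversal.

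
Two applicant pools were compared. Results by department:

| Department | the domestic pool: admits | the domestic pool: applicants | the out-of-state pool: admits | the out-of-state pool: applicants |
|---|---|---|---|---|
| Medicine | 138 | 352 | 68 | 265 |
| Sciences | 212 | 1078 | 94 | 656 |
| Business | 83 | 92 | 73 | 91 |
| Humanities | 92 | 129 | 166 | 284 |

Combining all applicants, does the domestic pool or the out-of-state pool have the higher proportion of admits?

Medicine: the domestic pool 138/352 = 39.2%, the out-of-state pool 68/265 = 25.7% → the domestic pool
Sciences: the domestic pool 212/1078 = 19.7%, the out-of-state pool 94/656 = 14.3% → the domestic pool
Business: the domestic pool 83/92 = 90.2%, the out-of-state pool 73/91 = 80.2% → the domestic pool
Humanities: the domestic pool 92/129 = 71.3%, the out-of-state pool 166/284 = 58.5% → the domestic pool
Overall: the domestic pool 525/1651 = 31.8%, the out-of-state pool 401/1296 = 30.9% → the domestic pool

the domestic pool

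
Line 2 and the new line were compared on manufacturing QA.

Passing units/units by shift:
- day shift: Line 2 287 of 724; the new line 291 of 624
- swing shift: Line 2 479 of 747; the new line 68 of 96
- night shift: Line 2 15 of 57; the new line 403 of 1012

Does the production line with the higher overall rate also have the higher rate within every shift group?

Day shift: Line 2 287/724 = 39.6%, the new line 291/624 = 46.6% → the new line
Swing shift: Line 2 479/747 = 64.1%, the new line 68/96 = 70.8% → the new line
Night shift: Line 2 15/57 = 26.3%, the new line 403/1012 = 39.8% → the new line
Overall: Line 2 781/1528 = 51.1%, the new line 762/1732 = 44.0% → Line 2
The new line wins each shift group but Line 2 wins overall — the comparison reverses. The new line's units skew toward night shift, which has a lower base rate.

No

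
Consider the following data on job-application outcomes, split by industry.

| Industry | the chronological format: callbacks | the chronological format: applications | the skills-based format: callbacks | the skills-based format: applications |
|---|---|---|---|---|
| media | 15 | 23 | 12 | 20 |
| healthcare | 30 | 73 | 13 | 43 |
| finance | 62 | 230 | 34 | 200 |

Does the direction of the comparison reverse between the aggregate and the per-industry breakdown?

Media: the chronological format 15/23 = 65.2%, the skills-based format 12/20 = 60.0% → the chronological format
Healthcare: the chronological format 30/73 = 41.1%, the skills-based format 13/43 = 30.2% → the chronological format
Finance: the chronological format 62/230 = 27.0%, the skills-based format 34/200 = 17.0% → the chronological format
Overall: the chronological format 107/326 = 32.8%, the skills-based format 59/263 = 22.4% → the chronological format
The chronological format wins overall and in every industry group — no reversal.

No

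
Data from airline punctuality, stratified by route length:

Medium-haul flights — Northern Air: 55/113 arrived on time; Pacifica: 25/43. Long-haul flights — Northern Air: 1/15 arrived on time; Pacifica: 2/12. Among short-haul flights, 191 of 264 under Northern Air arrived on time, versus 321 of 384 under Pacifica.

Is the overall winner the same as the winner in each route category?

Yes

Medium-haul: Northern Air 55/113 = 48.7%, Pacifica 25/43 = 58.1% → Pacifica
Long-haul: Northern Air 1/15 = 6.7%, Pacifica 2/12 = 16.7% → Pacifica
Short-haul: Northern Air 191/264 = 72.3%, Pacifica 321/384 = 83.6% → Pacifica
Overall: Northern Air 247/392 = 63.0%, Pacifica 348/439 = 79.3% → Pacifica
Pacifica wins overall and in every route group — no reversal.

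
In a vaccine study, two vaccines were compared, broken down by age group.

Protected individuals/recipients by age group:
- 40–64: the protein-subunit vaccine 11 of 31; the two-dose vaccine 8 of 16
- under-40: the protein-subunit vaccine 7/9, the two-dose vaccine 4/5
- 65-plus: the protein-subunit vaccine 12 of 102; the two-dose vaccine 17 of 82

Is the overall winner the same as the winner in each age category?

Yes

40–64: the protein-subunit vaccine 11/31 = 35.5%, the two-dose vaccine 8/16 = 50.0% → the two-dose vaccine
Under-40: the protein-subunit vaccine 7/9 = 77.8%, the two-dose vaccine 4/5 = 80.0% → the two-dose vaccine
65-plus: the protein-subunit vaccine 12/102 = 11.8%, the two-dose vaccine 17/82 = 20.7% → the two-dose vaccine
Overall: the protein-subunit vaccine 30/142 = 21.1%, the two-dose vaccine 29/103 = 28.2% → the two-dose vaccine
The two-dose vaccine wins overall and in every age group — no reversal.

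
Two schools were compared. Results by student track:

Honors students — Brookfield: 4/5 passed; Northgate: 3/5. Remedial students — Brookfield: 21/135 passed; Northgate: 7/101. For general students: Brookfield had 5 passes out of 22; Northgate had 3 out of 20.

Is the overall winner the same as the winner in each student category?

Honors: Brookfield 4/5 = 80.0%, Northgate 3/5 = 60.0% → Brookfield
Remedial: Brookfield 21/135 = 15.6%, Northgate 7/101 = 6.9% → Brookfield
General: Brookfield 5/22 = 22.7%, Northgate 3/20 = 15.0% → Brookfield
Overall: Brookfield 30/162 = 18.5%, Northgate 13/126 = 10.3% → Brookfield
Brookfield wins overall and in every student group — no reversal.

Yes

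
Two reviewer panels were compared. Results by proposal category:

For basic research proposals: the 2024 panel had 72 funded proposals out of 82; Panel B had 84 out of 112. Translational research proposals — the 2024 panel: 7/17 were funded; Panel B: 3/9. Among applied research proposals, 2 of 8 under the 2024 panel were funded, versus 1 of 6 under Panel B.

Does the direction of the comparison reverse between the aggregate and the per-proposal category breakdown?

No

Basic research: the 2024 panel 72/82 = 87.8%, Panel B 84/112 = 75.0% → the 2024 panel
Translational research: the 2024 panel 7/17 = 41.2%, Panel B 3/9 = 33.3% → the 2024 panel
Applied research: the 2024 panel 2/8 = 25.0%, Panel B 1/6 = 16.7% → the 2024 panel
Overall: the 2024 panel 81/107 = 75.7%, Panel B 88/127 = 69.3% → the 2024 panel
The 2024 panel wins overall and in every proposal group — no reversal.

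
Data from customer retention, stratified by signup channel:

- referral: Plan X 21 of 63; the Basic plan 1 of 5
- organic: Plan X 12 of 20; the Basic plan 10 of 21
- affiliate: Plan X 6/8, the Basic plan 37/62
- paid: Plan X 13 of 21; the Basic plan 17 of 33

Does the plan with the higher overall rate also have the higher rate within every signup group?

Referral: Plan X 21/63 = 33.3%, the Basic plan 1/5 = 20.0% → Plan X
Organic: Plan X 12/20 = 60.0%, the Basic plan 10/21 = 47.6% → Plan X
Affiliate: Plan X 6/8 = 75.0%, the Basic plan 37/62 = 59.7% → Plan X
Paid: Plan X 13/21 = 61.9%, the Basic plan 17/33 = 51.5% → Plan X
Overall: Plan X 52/112 = 46.4%, the Basic plan 65/121 = 53.7% → the Basic plan
Plan X wins each signup group but the Basic plan wins overall — the comparison reverses. Plan X's customers skew toward referral, which has a lower base rate.

No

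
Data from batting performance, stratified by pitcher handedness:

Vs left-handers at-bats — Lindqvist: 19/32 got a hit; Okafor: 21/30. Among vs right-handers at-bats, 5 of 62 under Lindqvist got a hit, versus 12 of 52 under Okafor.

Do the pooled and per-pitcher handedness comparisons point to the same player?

Yes

Vs left-handers: Lindqvist 19/32 = 59.4%, Okafor 21/30 = 70.0% → Okafor
Vs right-handers: Lindqvist 5/62 = 8.1%, Okafor 12/52 = 23.1% → Okafor
Overall: Lindqvist 24/94 = 25.5%, Okafor 33/82 = 40.2% → Okafor
Okafor wins overall and in every pitcher group — no reversal.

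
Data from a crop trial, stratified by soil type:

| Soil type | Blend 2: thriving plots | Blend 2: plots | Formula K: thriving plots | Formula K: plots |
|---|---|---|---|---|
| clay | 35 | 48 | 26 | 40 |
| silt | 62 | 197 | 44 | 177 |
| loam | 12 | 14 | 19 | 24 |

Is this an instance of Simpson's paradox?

Clay: Blend 2 35/48 = 72.9%, Formula K 26/40 = 65.0% → Blend 2
Silt: Blend 2 62/197 = 31.5%, Formula K 44/177 = 24.9% → Blend 2
Loam: Blend 2 12/14 = 85.7%, Formula K 19/24 = 79.2% → Blend 2
Overall: Blend 2 109/259 = 42.1%, Formula K 89/241 = 36.9% → Blend 2
Blend 2 wins overall and in every soil group — no reversal.

No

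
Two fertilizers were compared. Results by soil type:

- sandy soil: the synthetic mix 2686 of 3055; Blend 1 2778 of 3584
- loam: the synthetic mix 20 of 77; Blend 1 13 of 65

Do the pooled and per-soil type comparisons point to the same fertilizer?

Yes

Sandy soil: the synthetic mix 2686/3055 = 87.9%, Blend 1 2778/3584 = 77.5% → the synthetic mix
Loam: the synthetic mix 20/77 = 26.0%, Blend 1 13/65 = 20.0% → the synthetic mix
Overall: the synthetic mix 2706/3132 = 86.4%, Blend 1 2791/3649 = 76.5% → the synthetic mix
The synthetic mix wins overall and in every soil group — no reversal.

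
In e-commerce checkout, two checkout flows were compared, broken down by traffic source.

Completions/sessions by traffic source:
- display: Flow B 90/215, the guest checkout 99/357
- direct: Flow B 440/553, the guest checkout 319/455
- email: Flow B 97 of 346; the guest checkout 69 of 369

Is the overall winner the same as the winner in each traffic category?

Yes

Display: Flow B 90/215 = 41.9%, the guest checkout 99/357 = 27.7% → Flow B
Direct: Flow B 440/553 = 79.6%, the guest checkout 319/455 = 70.1% → Flow B
Email: Flow B 97/346 = 28.0%, the guest checkout 69/369 = 18.7% → Flow B
Overall: Flow B 627/1114 = 56.3%, the guest checkout 487/1181 = 41.2% → Flow B
Flow B wins overall and in every traffic group — no reversal.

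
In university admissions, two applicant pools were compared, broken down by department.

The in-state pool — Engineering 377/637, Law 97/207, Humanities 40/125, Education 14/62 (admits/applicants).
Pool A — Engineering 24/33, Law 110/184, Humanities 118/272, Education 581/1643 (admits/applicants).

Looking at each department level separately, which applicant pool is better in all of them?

Pool A

Engineering: the in-state pool 377/637 = 59.2%, Pool A 24/33 = 72.7% → Pool A
Law: the in-state pool 97/207 = 46.9%, Pool A 110/184 = 59.8% → Pool A
Humanities: the in-state pool 40/125 = 32.0%, Pool A 118/272 = 43.4% → Pool A
Education: the in-state pool 14/62 = 22.6%, Pool A 581/1643 = 35.4% → Pool A
Pool A has the higher rate in all 4 groups.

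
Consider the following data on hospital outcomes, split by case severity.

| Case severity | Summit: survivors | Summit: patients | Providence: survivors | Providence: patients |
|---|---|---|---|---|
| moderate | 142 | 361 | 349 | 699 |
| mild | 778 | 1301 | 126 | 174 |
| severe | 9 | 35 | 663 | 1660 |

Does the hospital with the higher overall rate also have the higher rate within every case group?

No

Moderate: Summit 142/361 = 39.3%, Providence 349/699 = 49.9% → Providence
Mild: Summit 778/1301 = 59.8%, Providence 126/174 = 72.4% → Providence
Severe: Summit 9/35 = 25.7%, Providence 663/1660 = 39.9% → Providence
Overall: Summit 929/1697 = 54.7%, Providence 1138/2533 = 44.9% → Summit
Providence wins each case group but Summit wins overall — the comparison reverses. Providence's patients skew toward severe, which has a lower base rate.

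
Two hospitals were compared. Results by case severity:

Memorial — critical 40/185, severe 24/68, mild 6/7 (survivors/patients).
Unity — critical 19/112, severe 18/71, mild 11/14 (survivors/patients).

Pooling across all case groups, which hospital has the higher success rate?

Memorial

Critical: Memorial 40/185 = 21.6%, Unity 19/112 = 17.0% → Memorial
Severe: Memorial 24/68 = 35.3%, Unity 18/71 = 25.4% → Memorial
Mild: Memorial 6/7 = 85.7%, Unity 11/14 = 78.6% → Memorial
Overall: Memorial 70/260 = 26.9%, Unity 48/197 = 24.4% → Memorial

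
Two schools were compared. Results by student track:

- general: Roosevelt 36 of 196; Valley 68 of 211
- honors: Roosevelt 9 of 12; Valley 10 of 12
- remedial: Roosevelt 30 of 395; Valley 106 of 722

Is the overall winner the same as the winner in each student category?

Yes

General: Roosevelt 36/196 = 18.4%, Valley 68/211 = 32.2% → Valley
Honors: Roosevelt 9/12 = 75.0%, Valley 10/12 = 83.3% → Valley
Remedial: Roosevelt 30/395 = 7.6%, Valley 106/722 = 14.7% → Valley
Overall: Roosevelt 75/603 = 12.4%, Valley 184/945 = 19.5% → Valley
Valley wins overall and in every student group — no reversal.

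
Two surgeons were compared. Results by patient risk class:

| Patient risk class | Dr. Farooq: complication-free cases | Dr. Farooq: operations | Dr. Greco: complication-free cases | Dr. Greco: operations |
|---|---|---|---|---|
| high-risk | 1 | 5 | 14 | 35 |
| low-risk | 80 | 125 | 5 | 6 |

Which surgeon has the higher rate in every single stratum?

Dr. Greco

High-risk: Dr. Farooq 1/5 = 20.0%, Dr. Greco 14/35 = 40.0% → Dr. Greco
Low-risk: Dr. Farooq 80/125 = 64.0%, Dr. Greco 5/6 = 83.3% → Dr. Greco
Dr. Greco has the higher rate in both groups.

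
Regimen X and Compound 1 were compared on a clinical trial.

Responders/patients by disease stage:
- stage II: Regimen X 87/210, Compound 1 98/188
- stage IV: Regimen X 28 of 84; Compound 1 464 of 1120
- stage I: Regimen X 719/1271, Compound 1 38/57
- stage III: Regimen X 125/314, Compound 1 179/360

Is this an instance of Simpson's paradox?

Stage II: Regimen X 87/210 = 41.4%, Compound 1 98/188 = 52.1% → Compound 1
Stage IV: Regimen X 28/84 = 33.3%, Compound 1 464/1120 = 41.4% → Compound 1
Stage I: Regimen X 719/1271 = 56.6%, Compound 1 38/57 = 66.7% → Compound 1
Stage III: Regimen X 125/314 = 39.8%, Compound 1 179/360 = 49.7% → Compound 1
Overall: Regimen X 959/1879 = 51.0%, Compound 1 779/1725 = 45.2% → Regimen X
Compound 1 wins each disease group but Regimen X wins overall — the comparison reverses. Compound 1's patients skew toward stage IV, which has a lower base rate.

Yes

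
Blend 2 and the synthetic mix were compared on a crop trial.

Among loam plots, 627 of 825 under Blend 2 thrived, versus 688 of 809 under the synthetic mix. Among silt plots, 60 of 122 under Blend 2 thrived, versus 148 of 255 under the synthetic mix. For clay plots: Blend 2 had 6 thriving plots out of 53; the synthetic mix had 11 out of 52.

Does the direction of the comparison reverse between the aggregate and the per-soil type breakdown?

No

Loam: Blend 2 627/825 = 76.0%, the synthetic mix 688/809 = 85.0% → the synthetic mix
Silt: Blend 2 60/122 = 49.2%, the synthetic mix 148/255 = 58.0% → the synthetic mix
Clay: Blend 2 6/53 = 11.3%, the synthetic mix 11/52 = 21.2% → the synthetic mix
Overall: Blend 2 693/1000 = 69.3%, the synthetic mix 847/1116 = 75.9% → the synthetic mix
The synthetic mix wins overall and in every soil group — no reversal.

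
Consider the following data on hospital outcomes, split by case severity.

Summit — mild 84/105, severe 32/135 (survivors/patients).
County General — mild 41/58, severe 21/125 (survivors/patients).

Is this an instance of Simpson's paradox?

No

Mild: Summit 84/105 = 80.0%, County General 41/58 = 70.7% → Summit
Severe: Summit 32/135 = 23.7%, County General 21/125 = 16.8% → Summit
Overall: Summit 116/240 = 48.3%, County General 62/183 = 33.9% → Summit
Summit wins overall and in every case group — no reversal.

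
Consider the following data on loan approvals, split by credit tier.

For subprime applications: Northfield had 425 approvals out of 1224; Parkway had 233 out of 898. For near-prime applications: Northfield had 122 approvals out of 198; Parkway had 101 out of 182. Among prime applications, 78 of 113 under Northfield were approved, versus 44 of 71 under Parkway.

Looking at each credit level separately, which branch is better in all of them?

Northfield

Subprime: Northfield 425/1224 = 34.7%, Parkway 233/898 = 25.9% → Northfield
Near-prime: Northfield 122/198 = 61.6%, Parkway 101/182 = 55.5% → Northfield
Prime: Northfield 78/113 = 69.0%, Parkway 44/71 = 62.0% → Northfield
Northfield has the higher rate in all 3 groups.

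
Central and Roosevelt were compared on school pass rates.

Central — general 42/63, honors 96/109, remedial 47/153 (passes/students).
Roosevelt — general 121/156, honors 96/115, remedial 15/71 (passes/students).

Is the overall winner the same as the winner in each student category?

General: Central 42/63 = 66.7%, Roosevelt 121/156 = 77.6% → Roosevelt
Honors: Central 96/109 = 88.1%, Roosevelt 96/115 = 83.5% → Central
Remedial: Central 47/153 = 30.7%, Roosevelt 15/71 = 21.1% → Central
Overall: Central 185/325 = 56.9%, Roosevelt 232/342 = 67.8% → Roosevelt
Neither sweeps: Central wins 2 of 3 groups, Roosevelt wins 1. Roosevelt wins overall but not every group — no Simpson reversal.

No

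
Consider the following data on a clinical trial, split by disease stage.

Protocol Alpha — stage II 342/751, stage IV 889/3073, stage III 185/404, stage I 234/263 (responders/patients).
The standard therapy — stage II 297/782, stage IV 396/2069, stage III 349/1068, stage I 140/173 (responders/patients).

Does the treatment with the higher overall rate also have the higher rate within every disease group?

Yes

Stage II: Protocol Alpha 342/751 = 45.5%, the standard therapy 297/782 = 38.0% → Protocol Alpha
Stage IV: Protocol Alpha 889/3073 = 28.9%, the standard therapy 396/2069 = 19.1% → Protocol Alpha
Stage III: Protocol Alpha 185/404 = 45.8%, the standard therapy 349/1068 = 32.7% → Protocol Alpha
Stage I: Protocol Alpha 234/263 = 89.0%, the standard therapy 140/173 = 80.9% → Protocol Alpha
Overall: Protocol Alpha 1650/4491 = 36.7%, the standard therapy 1182/4092 = 28.9% → Protocol Alpha
Protocol Alpha wins overall and in every disease group — no reversal.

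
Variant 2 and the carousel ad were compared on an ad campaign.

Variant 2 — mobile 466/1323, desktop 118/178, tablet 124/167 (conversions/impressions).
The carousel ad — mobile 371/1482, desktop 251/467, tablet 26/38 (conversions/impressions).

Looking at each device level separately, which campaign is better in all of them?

Variant 2

Mobile: Variant 2 466/1323 = 35.2%, the carousel ad 371/1482 = 25.0% → Variant 2
Desktop: Variant 2 118/178 = 66.3%, the carousel ad 251/467 = 53.7% → Variant 2
Tablet: Variant 2 124/167 = 74.3%, the carousel ad 26/38 = 68.4% → Variant 2
Variant 2 has the higher rate in all 3 groups.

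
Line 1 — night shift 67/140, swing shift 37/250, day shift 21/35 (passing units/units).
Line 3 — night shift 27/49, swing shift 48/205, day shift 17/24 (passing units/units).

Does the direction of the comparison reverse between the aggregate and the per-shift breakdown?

No

Night shift: Line 1 67/140 = 47.9%, Line 3 27/49 = 55.1% → Line 3
Swing shift: Line 1 37/250 = 14.8%, Line 3 48/205 = 23.4% → Line 3
Day shift: Line 1 21/35 = 60.0%, Line 3 17/24 = 70.8% → Line 3
Overall: Line 1 125/425 = 29.4%, Line 3 92/278 = 33.1% → Line 3
Line 3 wins overall and in every shift group — no reversal.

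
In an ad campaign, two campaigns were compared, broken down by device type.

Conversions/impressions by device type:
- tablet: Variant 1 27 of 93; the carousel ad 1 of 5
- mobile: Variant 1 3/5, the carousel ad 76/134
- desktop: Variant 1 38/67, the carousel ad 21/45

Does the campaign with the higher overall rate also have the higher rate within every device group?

No

Tablet: Variant 1 27/93 = 29.0%, the carousel ad 1/5 = 20.0% → Variant 1
Mobile: Variant 1 3/5 = 60.0%, the carousel ad 76/134 = 56.7% → Variant 1
Desktop: Variant 1 38/67 = 56.7%, the carousel ad 21/45 = 46.7% → Variant 1
Overall: Variant 1 68/165 = 41.2%, the carousel ad 98/184 = 53.3% → the carousel ad
Variant 1 wins each device group but the carousel ad wins overall — the comparison reverses. Variant 1's impressions skew toward tablet, which has a lower base rate.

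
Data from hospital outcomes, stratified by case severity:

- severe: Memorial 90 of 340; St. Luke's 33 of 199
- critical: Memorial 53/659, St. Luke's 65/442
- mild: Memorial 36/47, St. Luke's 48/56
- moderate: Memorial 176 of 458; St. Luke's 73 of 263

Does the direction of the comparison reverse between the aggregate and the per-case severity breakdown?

No

Severe: Memorial 90/340 = 26.5%, St. Luke's 33/199 = 16.6% → Memorial
Critical: Memorial 53/659 = 8.0%, St. Luke's 65/442 = 14.7% → St. Luke's
Mild: Memorial 36/47 = 76.6%, St. Luke's 48/56 = 85.7% → St. Luke's
Moderate: Memorial 176/458 = 38.4%, St. Luke's 73/263 = 27.8% → Memorial
Overall: Memorial 355/1504 = 23.6%, St. Luke's 219/960 = 22.8% → Memorial
Neither sweeps: Memorial wins 2 of 4 groups, St. Luke's wins 2. Memorial wins overall but not every group — no Simpson reversal.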